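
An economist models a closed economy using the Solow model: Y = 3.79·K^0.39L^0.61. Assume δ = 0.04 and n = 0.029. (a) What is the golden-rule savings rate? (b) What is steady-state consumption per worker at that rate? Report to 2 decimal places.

Capital per worker breaks even when investment replaces (n + δ)·k; here n + δ = 0.069.
For Cobb-Douglas, s_gold equals capital's share: s_gold = 0.39.
Maximizing c = f(k) − (n+δ)·k gives f'(k) = n+δ, i.e. 0.39·3.79·k^(0.39−1) = 0.069, so k_gold = (0.39·3.79/0.069)^(1/0.61) ≈ 151.9599.
y_gold = 3.79·151.9599^0.39 ≈ 26.8852; c_gold = (1−0.39)·y_gold ≈ 16.4000.

(a) s_gold = 0.39; (b) c_gold ≈ 16.40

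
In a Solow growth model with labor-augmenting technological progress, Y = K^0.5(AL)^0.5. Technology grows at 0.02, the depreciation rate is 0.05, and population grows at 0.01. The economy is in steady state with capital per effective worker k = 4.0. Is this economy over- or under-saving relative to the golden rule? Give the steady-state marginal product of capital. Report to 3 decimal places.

under-saving; MPK ≈ 0.250

The effective depreciation rate is n + g + δ = 0.01 + 0.02 + 0.05 = 0.08.
MPK = 0.5·k^(0.5−1) = 0.5·4.0^(-0.5) ≈ 0.2500.
MPK > 0.08, so the economy is dynamically efficient (under-saving).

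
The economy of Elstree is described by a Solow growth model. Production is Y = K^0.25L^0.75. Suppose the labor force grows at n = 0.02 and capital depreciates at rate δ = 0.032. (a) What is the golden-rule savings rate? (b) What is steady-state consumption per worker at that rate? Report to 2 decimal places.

The effective depreciation rate is n + δ = 0.02 + 0.032 = 0.052.
For Cobb-Douglas, s_gold equals capital's share: s_gold = 0.25.
Golden rule sets MPK = n+δ: 0.25·k^(0.25−1) = 0.052, so k_gold = (0.25/0.052)^(1/0.75) ≈ 8.1143.
y_gold = 8.1143^0.25 ≈ 1.6878; c_gold = (1−0.25)·y_gold ≈ 1.2658.

(a) s_gold = 0.25; (b) c_gold ≈ 1.27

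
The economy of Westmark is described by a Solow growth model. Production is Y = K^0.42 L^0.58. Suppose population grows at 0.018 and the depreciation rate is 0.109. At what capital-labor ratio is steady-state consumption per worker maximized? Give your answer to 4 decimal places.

k_gold ≈ 7.8631

n + δ = 0.018 + 0.109 = 0.127.
Golden rule sets MPK = n+δ: 0.42·k^(0.42−1) = 0.127, so k_gold = (0.42/0.127)^(1/0.58) ≈ 7.8631.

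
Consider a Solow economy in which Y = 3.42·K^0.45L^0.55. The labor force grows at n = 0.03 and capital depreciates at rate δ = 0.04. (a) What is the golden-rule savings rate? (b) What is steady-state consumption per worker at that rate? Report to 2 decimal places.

(a) s_gold = 0.45; (b) c_gold ≈ 23.58

Break-even investment rate: n + δ = 0.03 + 0.04 = 0.07.
For Cobb-Douglas, s_gold equals capital's share: s_gold = 0.45.
Setting f'(k) = n+δ gives 0.45·3.42·k^(0.45−1) = 0.07, hence k_gold = (0.45·3.42/0.07)^(1/0.55) ≈ 275.5850.
y_gold = 3.42·275.5850^0.45 ≈ 42.8688; c_gold = (1−0.45)·y_gold ≈ 23.5778.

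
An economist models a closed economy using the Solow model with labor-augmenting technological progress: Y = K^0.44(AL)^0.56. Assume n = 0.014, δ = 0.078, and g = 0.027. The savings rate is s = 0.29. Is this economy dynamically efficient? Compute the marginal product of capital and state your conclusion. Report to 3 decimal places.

dynamically efficient; MPK ≈ 0.181

n + g + δ = 0.014 + 0.027 + 0.078 = 0.119.
Steady-state k*: s·k^0.44 = 0.119·k gives k* = (0.29/0.119)^(1/0.56) ≈ 4.9069.
MPK = 0.44·4.9069^(-0.56) ≈ 0.1806.
MPK > n+g+δ = 0.119, so the economy is dynamically efficient (under-saving).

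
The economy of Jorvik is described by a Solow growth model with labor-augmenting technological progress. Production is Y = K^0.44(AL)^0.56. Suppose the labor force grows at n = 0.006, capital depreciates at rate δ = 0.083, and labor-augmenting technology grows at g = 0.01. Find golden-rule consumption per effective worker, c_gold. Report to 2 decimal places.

c_gold ≈ 1.81

Capital per effective worker breaks even when investment replaces (n + g + δ)·k; here n + g + δ = 0.099.
Maximizing c = f(k) − (n+g+δ)·k gives f'(k) = n+g+δ, i.e. 0.44·k^(0.44−1) = 0.099, so k_gold = (0.44/0.099)^(1/0.56) ≈ 14.3488.
y_gold = 14.3488^0.44 ≈ 3.2285.
c_gold = y_gold − (n+g+δ)·k_gold = 3.2285 − 0.099·14.3488 ≈ 1.8080.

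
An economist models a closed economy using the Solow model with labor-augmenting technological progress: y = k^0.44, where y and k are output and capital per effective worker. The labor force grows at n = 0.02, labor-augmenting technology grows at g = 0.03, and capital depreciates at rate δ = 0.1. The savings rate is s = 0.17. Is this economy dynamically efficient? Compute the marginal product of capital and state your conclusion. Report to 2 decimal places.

dynamically efficient; MPK ≈ 0.39

The effective depreciation rate is n + g + δ = 0.02 + 0.03 + 0.1 = 0.15.
Steady-state k*: s·k^0.44 = 0.15·k gives k* = (0.17/0.15)^(1/0.56) ≈ 1.2505.
MPK = 0.44·1.2505^(-0.56) ≈ 0.3882.
MPK > n+g+δ = 0.15, so the economy is dynamically efficient (under-saving).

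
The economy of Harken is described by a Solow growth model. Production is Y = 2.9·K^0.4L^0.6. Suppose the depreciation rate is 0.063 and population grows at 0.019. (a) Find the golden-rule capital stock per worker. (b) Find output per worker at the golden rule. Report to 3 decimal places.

(a) k_gold ≈ 82.745; (b) y_gold ≈ 16.963

Break-even investment rate: n + δ = 0.019 + 0.063 = 0.082.
Maximizing c = f(k) − (n+δ)·k gives f'(k) = n+δ, i.e. 0.4·2.9·k^(0.4−1) = 0.082, so k_gold = (0.4·2.9/0.082)^(1/0.6) ≈ 82.7447.
y_gold = 2.9·82.7447^0.4 ≈ 16.9627.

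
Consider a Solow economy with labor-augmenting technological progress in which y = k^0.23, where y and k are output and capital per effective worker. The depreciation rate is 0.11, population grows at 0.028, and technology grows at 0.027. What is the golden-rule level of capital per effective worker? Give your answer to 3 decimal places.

n + g + δ = 0.028 + 0.027 + 0.11 = 0.165.
At the golden rule the marginal product of capital equals n+g+δ: 0.23·k^(0.23−1) = 0.165. Solving, k_gold = (0.23/0.165)^(1/0.77) ≈ 1.5393.

k_gold ≈ 1.539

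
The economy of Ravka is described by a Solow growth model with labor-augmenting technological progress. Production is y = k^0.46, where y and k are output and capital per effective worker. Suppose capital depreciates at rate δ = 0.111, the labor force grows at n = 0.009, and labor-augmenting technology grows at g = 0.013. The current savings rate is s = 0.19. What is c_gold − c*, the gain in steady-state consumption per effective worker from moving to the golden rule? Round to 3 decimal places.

Δc ≈ 0.456

Capital per effective worker breaks even when investment replaces (n + g + δ)·k; here n + g + δ = 0.133.
Current steady state (s = 0.19): k* = (0.19/0.133)^(1/0.54) ≈ 1.9358, y* = 1.9358^0.46 ≈ 1.3550, c* = (1−0.19)·1.3550 ≈ 1.0976.
Golden rule sets MPK = n+g+δ: 0.46·k^(0.46−1) = 0.133, so k_gold = (0.46/0.133)^(1/0.54) ≈ 9.9535.
y_gold = 9.9535^0.46 ≈ 2.8779, c_gold = y_gold − 0.133·k_gold ≈ 1.5540.
Gain: Δc = 1.5540 − 1.0976 ≈ 0.4565.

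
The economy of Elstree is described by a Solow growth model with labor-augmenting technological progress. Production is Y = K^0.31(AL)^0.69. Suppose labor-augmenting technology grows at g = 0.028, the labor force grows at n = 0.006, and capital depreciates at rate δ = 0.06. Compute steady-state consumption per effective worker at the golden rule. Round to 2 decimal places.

c_gold ≈ 1.18

Capital per effective worker breaks even when investment replaces (n + g + δ)·k; here n + g + δ = 0.094.
At the golden rule the marginal product of capital equals n+g+δ: 0.31·k^(0.31−1) = 0.094. Solving, k_gold = (0.31/0.094)^(1/0.69) ≈ 5.6372.
y_gold = 5.6372^0.31 ≈ 1.7093.
c_gold = y_gold − (n+g+δ)·k_gold = 1.7093 − 0.094·5.6372 ≈ 1.1794.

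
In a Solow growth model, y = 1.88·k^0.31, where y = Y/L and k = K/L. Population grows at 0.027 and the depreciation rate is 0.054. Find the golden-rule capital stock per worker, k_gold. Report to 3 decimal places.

The effective depreciation rate is n + δ = 0.027 + 0.054 = 0.081.
Maximizing c = f(k) − (n+δ)·k gives f'(k) = n+δ, i.e. 0.31·1.88·k^(0.31−1) = 0.081, so k_gold = (0.31·1.88/0.081)^(1/0.69) ≈ 17.4614.

k_gold ≈ 17.461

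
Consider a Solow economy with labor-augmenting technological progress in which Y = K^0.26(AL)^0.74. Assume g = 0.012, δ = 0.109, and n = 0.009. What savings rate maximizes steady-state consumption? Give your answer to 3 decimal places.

s_gold = 0.260

The effective depreciation rate is n + g + δ = 0.009 + 0.012 + 0.109 = 0.13.
At the golden rule MPK = n+g+δ, and in any Cobb-Douglas steady state s = (n+g+δ)·k/y = MPK·k/y = capital's share 0.26.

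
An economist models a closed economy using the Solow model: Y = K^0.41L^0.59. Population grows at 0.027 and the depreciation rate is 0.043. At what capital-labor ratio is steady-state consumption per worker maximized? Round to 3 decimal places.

Break-even investment rate: n + δ = 0.027 + 0.043 = 0.07.
At the golden rule the marginal product of capital equals n+δ: 0.41·k^(0.41−1) = 0.07. Solving, k_gold = (0.41/0.07)^(1/0.59) ≈ 20.0061.

k_gold ≈ 20.006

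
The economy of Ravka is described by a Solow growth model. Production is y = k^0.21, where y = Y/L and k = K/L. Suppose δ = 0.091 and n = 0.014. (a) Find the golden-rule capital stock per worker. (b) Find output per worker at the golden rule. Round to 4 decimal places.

The effective depreciation rate is n + δ = 0.014 + 0.091 = 0.105.
Golden rule sets MPK = n+δ: 0.21·k^(0.21−1) = 0.105, so k_gold = (0.21/0.105)^(1/0.79) ≈ 2.4046.
y_gold = 2.4046^0.21 ≈ 1.2023.

(a) k_gold ≈ 2.4046; (b) y_gold ≈ 1.2023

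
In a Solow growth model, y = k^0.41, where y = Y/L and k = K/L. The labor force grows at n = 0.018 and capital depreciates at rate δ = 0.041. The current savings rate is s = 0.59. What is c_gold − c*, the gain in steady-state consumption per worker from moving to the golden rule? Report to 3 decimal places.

Δc ≈ 0.239

The effective depreciation rate is n + δ = 0.018 + 0.041 = 0.059.
Current steady state (s = 0.59): k* = (0.59/0.059)^(1/0.59) ≈ 49.5354, y* = 49.5354^0.41 ≈ 4.9535, c* = (1−0.59)·4.9535 ≈ 2.0309.
Maximizing c = f(k) − (n+δ)·k gives f'(k) = n+δ, i.e. 0.41·k^(0.41−1) = 0.059, so k_gold = (0.41/0.059)^(1/0.59) ≈ 26.7303.
y_gold = 26.7303^0.41 ≈ 3.8465, c_gold = y_gold − 0.059·k_gold ≈ 2.2695.
Gain: Δc = 2.2695 − 2.0309 ≈ 0.2385.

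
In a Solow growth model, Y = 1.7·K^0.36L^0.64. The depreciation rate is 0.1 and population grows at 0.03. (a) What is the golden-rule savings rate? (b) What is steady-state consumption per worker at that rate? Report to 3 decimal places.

Capital per worker breaks even when investment replaces (n + δ)·k; here n + δ = 0.13.
For Cobb-Douglas, s_gold equals capital's share: s_gold = 0.36.
Setting f'(k) = n+δ gives 0.36·1.7·k^(0.36−1) = 0.13, hence k_gold = (0.36·1.7/0.13)^(1/0.64) ≈ 11.2529.
y_gold = 1.7·11.2529^0.36 ≈ 4.0635; c_gold = (1−0.36)·y_gold ≈ 2.6007.

(a) s_gold = 0.360; (b) c_gold ≈ 2.601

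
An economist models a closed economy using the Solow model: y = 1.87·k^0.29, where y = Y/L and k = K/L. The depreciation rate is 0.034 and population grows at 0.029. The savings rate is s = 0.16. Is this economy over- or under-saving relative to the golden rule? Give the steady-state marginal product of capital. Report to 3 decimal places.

The effective depreciation rate is n + δ = 0.029 + 0.034 = 0.063.
Steady-state k*: s·A·k^0.29 = 0.063·k gives k* = (0.16·1.87/0.063)^(1/0.71) ≈ 8.9740.
MPK = 0.29·1.87·8.9740^(-0.71) ≈ 0.1142.
MPK > n+δ = 0.063, so the economy is dynamically efficient (under-saving).

under-saving; MPK ≈ 0.114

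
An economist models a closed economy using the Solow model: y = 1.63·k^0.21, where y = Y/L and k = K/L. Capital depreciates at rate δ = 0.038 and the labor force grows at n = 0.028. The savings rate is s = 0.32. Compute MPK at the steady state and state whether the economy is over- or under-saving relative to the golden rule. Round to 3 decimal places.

over-saving; MPK ≈ 0.043

Capital per worker breaks even when investment replaces (n + δ)·k; here n + δ = 0.066.
Steady-state k*: s·A·k^0.21 = 0.066·k gives k* = (0.32·1.63/0.066)^(1/0.79) ≈ 13.6914.
MPK = 0.21·1.63·13.6914^(-0.79) ≈ 0.0433.
MPK < n+δ = 0.066, so the economy is dynamically inefficient (over-saving).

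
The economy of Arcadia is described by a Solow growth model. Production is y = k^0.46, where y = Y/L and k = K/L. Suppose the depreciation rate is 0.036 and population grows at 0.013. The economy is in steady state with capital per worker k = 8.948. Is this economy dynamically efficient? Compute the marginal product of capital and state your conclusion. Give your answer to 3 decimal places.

Break-even investment rate: n + δ = 0.013 + 0.036 = 0.049.
MPK = 0.46·k^(0.46−1) = 0.46·8.948^(-0.54) ≈ 0.1409.
MPK > 0.049, so the economy is dynamically efficient (under-saving).

dynamically efficient; MPK ≈ 0.141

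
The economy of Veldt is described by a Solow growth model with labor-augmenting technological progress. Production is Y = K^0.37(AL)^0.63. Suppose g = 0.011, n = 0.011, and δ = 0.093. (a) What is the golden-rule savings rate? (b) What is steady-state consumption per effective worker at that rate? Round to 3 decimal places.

n + g + δ = 0.011 + 0.011 + 0.093 = 0.115.
For Cobb-Douglas, s_gold equals capital's share: s_gold = 0.37.
Maximizing c = f(k) − (n+g+δ)·k gives f'(k) = n+g+δ, i.e. 0.37·k^(0.37−1) = 0.115, so k_gold = (0.37/0.115)^(1/0.63) ≈ 6.3909.
y_gold = 6.3909^0.37 ≈ 1.9864; c_gold = (1−0.37)·y_gold ≈ 1.2514.

(a) s_gold = 0.370; (b) c_gold ≈ 1.251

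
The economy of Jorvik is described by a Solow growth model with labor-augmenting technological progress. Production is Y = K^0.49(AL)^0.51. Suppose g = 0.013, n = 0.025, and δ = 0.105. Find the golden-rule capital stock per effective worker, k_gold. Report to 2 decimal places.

k_gold ≈ 11.19

n + g + δ = 0.025 + 0.013 + 0.105 = 0.143.
Maximizing c = f(k) − (n+g+δ)·k gives f'(k) = n+g+δ, i.e. 0.49·k^(0.49−1) = 0.143, so k_gold = (0.49/0.143)^(1/0.51) ≈ 11.1878.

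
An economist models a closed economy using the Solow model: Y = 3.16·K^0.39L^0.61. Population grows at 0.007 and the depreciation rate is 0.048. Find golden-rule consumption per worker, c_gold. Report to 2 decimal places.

c_gold ≈ 14.07

The effective depreciation rate is n + δ = 0.007 + 0.048 = 0.055.
Golden rule sets MPK = n+δ: 0.39·3.16·k^(0.39−1) = 0.055, so k_gold = (0.39·3.16/0.055)^(1/0.61) ≈ 163.5884.
y_gold = 3.16·163.5884^0.39 ≈ 23.0702.
c_gold = y_gold − (n+δ)·k_gold = 23.0702 − 0.055·163.5884 ≈ 14.0728.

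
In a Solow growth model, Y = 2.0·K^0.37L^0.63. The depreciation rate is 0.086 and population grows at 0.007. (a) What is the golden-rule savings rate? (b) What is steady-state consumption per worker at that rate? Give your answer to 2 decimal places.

n + δ = 0.007 + 0.086 = 0.093.
For Cobb-Douglas, s_gold equals capital's share: s_gold = 0.37.
Maximizing c = f(k) − (n+δ)·k gives f'(k) = n+δ, i.e. 0.37·2.0·k^(0.37−1) = 0.093, so k_gold = (0.37·2.0/0.093)^(1/0.63) ≈ 26.9005.
y_gold = 2.0·26.9005^0.37 ≈ 6.7615; c_gold = (1−0.37)·y_gold ≈ 4.2597.

(a) s_gold = 0.37; (b) c_gold ≈ 4.26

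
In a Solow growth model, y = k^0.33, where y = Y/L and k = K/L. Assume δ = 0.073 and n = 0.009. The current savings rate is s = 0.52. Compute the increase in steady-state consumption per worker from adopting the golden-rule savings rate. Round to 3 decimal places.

Δc ≈ 0.138

Break-even investment rate: n + δ = 0.009 + 0.073 = 0.082.
Current steady state (s = 0.52): k* = (0.52/0.082)^(1/0.67) ≈ 15.7506, y* = 15.7506^0.33 ≈ 2.4838, c* = (1−0.52)·2.4838 ≈ 1.1922.
At the golden rule the marginal product of capital equals n+δ: 0.33·k^(0.33−1) = 0.082. Solving, k_gold = (0.33/0.082)^(1/0.67) ≈ 7.9898.
y_gold = 7.9898^0.33 ≈ 1.9854, c_gold = y_gold − 0.082·k_gold ≈ 1.3302.
Gain: Δc = 1.3302 − 1.1922 ≈ 0.1380.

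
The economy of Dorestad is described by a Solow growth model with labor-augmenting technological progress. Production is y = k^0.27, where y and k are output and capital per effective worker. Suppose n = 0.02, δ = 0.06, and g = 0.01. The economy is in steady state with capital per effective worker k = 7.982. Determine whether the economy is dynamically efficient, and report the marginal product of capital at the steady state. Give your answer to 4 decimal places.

dynamically inefficient; MPK ≈ 0.0593

Capital per effective worker breaks even when investment replaces (n + g + δ)·k; here n + g + δ = 0.09.
MPK = 0.27·k^(0.27−1) = 0.27·7.982^(-0.73) ≈ 0.0593.
MPK < 0.09, so the economy is dynamically inefficient (over-saving).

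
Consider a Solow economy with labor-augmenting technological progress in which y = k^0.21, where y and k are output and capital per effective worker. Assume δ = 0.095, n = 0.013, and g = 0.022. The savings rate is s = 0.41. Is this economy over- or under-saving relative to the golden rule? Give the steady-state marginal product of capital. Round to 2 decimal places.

Capital per effective worker breaks even when investment replaces (n + g + δ)·k; here n + g + δ = 0.13.
Steady-state k*: s·k^0.21 = 0.13·k gives k* = (0.41/0.13)^(1/0.79) ≈ 4.2800.
MPK = 0.21·4.2800^(-0.79) ≈ 0.0666.
MPK < n+g+δ = 0.13, so the economy is dynamically inefficient (over-saving).

over-saving; MPK ≈ 0.07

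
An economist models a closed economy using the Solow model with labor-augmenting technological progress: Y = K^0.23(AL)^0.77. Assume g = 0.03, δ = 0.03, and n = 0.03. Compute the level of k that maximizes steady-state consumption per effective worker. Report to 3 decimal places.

Capital per effective worker breaks even when investment replaces (n + g + δ)·k; here n + g + δ = 0.09.
Setting f'(k) = n+g+δ gives 0.23·k^(0.23−1) = 0.09, hence k_gold = (0.23/0.09)^(1/0.77) ≈ 3.3822.

k_gold ≈ 3.382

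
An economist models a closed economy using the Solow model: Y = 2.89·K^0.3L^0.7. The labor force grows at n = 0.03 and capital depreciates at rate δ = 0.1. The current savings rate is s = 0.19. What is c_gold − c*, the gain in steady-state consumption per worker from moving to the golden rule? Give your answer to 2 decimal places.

Δc ≈ 0.22

The effective depreciation rate is n + δ = 0.03 + 0.1 = 0.13.
Current steady state (s = 0.19): k* = (0.19·2.89/0.13)^(1/0.7) ≈ 7.8319, y* = 2.89·7.8319^0.3 ≈ 5.3587, c* = (1−0.19)·5.3587 ≈ 4.3405.
At the golden rule the marginal product of capital equals n+δ: 0.3·2.89·k^(0.3−1) = 0.13. Solving, k_gold = (0.3·2.89/0.13)^(1/0.7) ≈ 15.0401.
y_gold = 2.89·15.0401^0.3 ≈ 6.5174, c_gold = y_gold − 0.13·k_gold ≈ 4.5622.
Gain: Δc = 4.5622 − 4.3405 ≈ 0.2216.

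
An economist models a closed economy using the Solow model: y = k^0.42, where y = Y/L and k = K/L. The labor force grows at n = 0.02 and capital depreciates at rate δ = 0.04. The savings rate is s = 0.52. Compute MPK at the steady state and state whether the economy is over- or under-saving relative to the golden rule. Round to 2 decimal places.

over-saving; MPK ≈ 0.05

The effective depreciation rate is n + δ = 0.02 + 0.04 = 0.06.
Steady-state k*: s·k^0.42 = 0.06·k gives k* = (0.52/0.06)^(1/0.58) ≈ 41.3987.
MPK = 0.42·41.3987^(-0.58) ≈ 0.0485.
MPK < n+δ = 0.06, so the economy is dynamically inefficient (over-saving).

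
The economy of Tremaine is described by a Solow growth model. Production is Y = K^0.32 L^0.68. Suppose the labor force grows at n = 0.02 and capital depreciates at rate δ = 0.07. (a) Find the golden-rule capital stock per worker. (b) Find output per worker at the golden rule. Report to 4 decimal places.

(a) k_gold ≈ 6.4589; (b) y_gold ≈ 1.8166

Capital per worker breaks even when investment replaces (n + δ)·k; here n + δ = 0.09.
Maximizing c = f(k) − (n+δ)·k gives f'(k) = n+δ, i.e. 0.32·k^(0.32−1) = 0.09, so k_gold = (0.32/0.09)^(1/0.68) ≈ 6.4589.
y_gold = 6.4589^0.32 ≈ 1.8166.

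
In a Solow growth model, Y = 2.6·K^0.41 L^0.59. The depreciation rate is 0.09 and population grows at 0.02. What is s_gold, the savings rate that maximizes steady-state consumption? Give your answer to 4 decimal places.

Capital per worker breaks even when investment replaces (n + δ)·k; here n + δ = 0.11.
At the golden rule MPK = n+δ, and in any Cobb-Douglas steady state s = (n+δ)·k/y = MPK·k/y = capital's share 0.41.

s_gold = 0.4100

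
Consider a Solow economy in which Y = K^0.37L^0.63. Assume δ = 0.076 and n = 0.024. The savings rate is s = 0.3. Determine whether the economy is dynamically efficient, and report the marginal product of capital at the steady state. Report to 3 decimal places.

Break-even investment rate: n + δ = 0.024 + 0.076 = 0.1.
Steady-state k*: s·k^0.37 = 0.1·k gives k* = (0.3/0.1)^(1/0.63) ≈ 5.7192.
MPK = 0.37·5.7192^(-0.63) ≈ 0.1233.
MPK > n+δ = 0.1, so the economy is dynamically efficient (under-saving).

dynamically efficient; MPK ≈ 0.123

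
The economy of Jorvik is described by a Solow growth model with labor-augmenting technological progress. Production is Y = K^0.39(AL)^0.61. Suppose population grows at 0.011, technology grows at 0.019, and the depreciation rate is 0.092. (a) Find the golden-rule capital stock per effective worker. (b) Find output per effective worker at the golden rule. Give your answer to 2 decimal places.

The effective depreciation rate is n + g + δ = 0.011 + 0.019 + 0.092 = 0.122.
Maximizing c = f(k) − (n+g+δ)·k gives f'(k) = n+g+δ, i.e. 0.39·k^(0.39−1) = 0.122, so k_gold = (0.39/0.122)^(1/0.61) ≈ 6.7202.
y_gold = 6.7202^0.39 ≈ 2.1022.

(a) k_gold ≈ 6.72; (b) y_gold ≈ 2.10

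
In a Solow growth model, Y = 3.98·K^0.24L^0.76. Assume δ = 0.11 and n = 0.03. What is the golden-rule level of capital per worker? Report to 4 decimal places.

k_gold ≈ 12.5119

Capital per worker breaks even when investment replaces (n + δ)·k; here n + δ = 0.14.
Golden rule sets MPK = n+δ: 0.24·3.98·k^(0.24−1) = 0.14, so k_gold = (0.24·3.98/0.14)^(1/0.76) ≈ 12.5119.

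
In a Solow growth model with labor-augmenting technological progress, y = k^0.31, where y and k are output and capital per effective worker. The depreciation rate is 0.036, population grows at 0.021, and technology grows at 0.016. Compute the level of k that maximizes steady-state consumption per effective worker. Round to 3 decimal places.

The effective depreciation rate is n + g + δ = 0.021 + 0.016 + 0.036 = 0.073.
Maximizing c = f(k) − (n+g+δ)·k gives f'(k) = n+g+δ, i.e. 0.31·k^(0.31−1) = 0.073, so k_gold = (0.31/0.073)^(1/0.69) ≈ 8.1321.

k_gold ≈ 8.132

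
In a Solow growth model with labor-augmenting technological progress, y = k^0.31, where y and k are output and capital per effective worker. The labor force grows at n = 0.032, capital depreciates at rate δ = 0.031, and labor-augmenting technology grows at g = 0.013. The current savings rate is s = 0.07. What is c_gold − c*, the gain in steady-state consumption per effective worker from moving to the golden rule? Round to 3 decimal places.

Δc ≈ 0.401

Capital per effective worker breaks even when investment replaces (n + g + δ)·k; here n + g + δ = 0.076.
Current steady state (s = 0.07): k* = (0.07/0.076)^(1/0.69) ≈ 0.8876, y* = 0.8876^0.31 ≈ 0.9637, c* = (1−0.07)·0.9637 ≈ 0.8963.
Setting f'(k) = n+g+δ gives 0.31·k^(0.31−1) = 0.076, hence k_gold = (0.31/0.076)^(1/0.69) ≈ 7.6710.
y_gold = 7.6710^0.31 ≈ 1.8806, c_gold = y_gold − 0.076·k_gold ≈ 1.2976.
Gain: Δc = 1.2976 − 0.8963 ≈ 0.4014.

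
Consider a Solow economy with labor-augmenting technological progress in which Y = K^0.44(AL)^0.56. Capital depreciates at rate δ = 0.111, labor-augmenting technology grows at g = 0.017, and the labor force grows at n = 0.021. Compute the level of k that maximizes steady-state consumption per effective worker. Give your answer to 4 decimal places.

k_gold ≈ 6.9145

Break-even investment rate: n + g + δ = 0.021 + 0.017 + 0.111 = 0.149.
Maximizing c = f(k) − (n+g+δ)·k gives f'(k) = n+g+δ, i.e. 0.44·k^(0.44−1) = 0.149, so k_gold = (0.44/0.149)^(1/0.56) ≈ 6.9145.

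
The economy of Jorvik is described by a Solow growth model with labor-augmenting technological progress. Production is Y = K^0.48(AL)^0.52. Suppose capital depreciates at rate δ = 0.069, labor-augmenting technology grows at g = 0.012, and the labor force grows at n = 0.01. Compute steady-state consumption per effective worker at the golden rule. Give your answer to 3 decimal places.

Break-even investment rate: n + g + δ = 0.01 + 0.012 + 0.069 = 0.091.
Setting f'(k) = n+g+δ gives 0.48·k^(0.48−1) = 0.091, hence k_gold = (0.48/0.091)^(1/0.52) ≈ 24.4819.
y_gold = 24.4819^0.48 ≈ 4.6414.
c_gold = y_gold − (n+g+δ)·k_gold = 4.6414 − 0.091·24.4819 ≈ 2.4135.

c_gold ≈ 2.414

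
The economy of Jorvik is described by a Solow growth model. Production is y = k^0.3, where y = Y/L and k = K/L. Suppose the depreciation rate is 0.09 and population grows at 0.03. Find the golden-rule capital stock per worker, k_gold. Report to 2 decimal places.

Break-even investment rate: n + δ = 0.03 + 0.09 = 0.12.
Golden rule sets MPK = n+δ: 0.3·k^(0.3−1) = 0.12, so k_gold = (0.3/0.12)^(1/0.7) ≈ 3.7024.

k_gold ≈ 3.70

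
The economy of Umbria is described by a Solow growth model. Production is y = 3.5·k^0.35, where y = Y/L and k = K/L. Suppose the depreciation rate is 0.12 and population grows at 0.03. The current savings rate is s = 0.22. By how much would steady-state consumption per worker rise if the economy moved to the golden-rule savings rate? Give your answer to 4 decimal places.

Δc ≈ 0.4613

Break-even investment rate: n + δ = 0.03 + 0.12 = 0.15.
Current steady state (s = 0.22): k* = (0.22·3.5/0.15)^(1/0.65) ≈ 12.3857, y* = 3.5·12.3857^0.35 ≈ 8.4448, c* = (1−0.22)·8.4448 ≈ 6.5870.
Setting f'(k) = n+δ gives 0.35·3.5·k^(0.35−1) = 0.15, hence k_gold = (0.35·3.5/0.15)^(1/0.65) ≈ 25.3015.
y_gold = 3.5·25.3015^0.35 ≈ 10.8435, c_gold = y_gold − 0.15·k_gold ≈ 7.0483.
Gain: Δc = 7.0483 − 6.5870 ≈ 0.4613.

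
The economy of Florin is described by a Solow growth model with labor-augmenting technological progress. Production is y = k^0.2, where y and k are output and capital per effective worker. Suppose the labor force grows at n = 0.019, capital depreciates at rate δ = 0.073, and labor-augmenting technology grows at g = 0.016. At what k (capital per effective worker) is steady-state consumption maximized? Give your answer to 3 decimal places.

The effective depreciation rate is n + g + δ = 0.019 + 0.016 + 0.073 = 0.108.
Maximizing c = f(k) − (n+g+δ)·k gives f'(k) = n+g+δ, i.e. 0.2·k^(0.2−1) = 0.108, so k_gold = (0.2/0.108)^(1/0.8) ≈ 2.1603.

k_gold ≈ 2.160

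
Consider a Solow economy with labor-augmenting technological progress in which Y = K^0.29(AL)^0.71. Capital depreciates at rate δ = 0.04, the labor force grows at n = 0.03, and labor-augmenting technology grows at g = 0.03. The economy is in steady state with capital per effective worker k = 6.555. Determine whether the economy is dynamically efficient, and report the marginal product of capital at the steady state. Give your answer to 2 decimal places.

n + g + δ = 0.03 + 0.03 + 0.04 = 0.1.
MPK = 0.29·k^(0.29−1) = 0.29·6.555^(-0.71) ≈ 0.0763.
MPK < 0.1, so the economy is dynamically inefficient (over-saving).

dynamically inefficient; MPK ≈ 0.08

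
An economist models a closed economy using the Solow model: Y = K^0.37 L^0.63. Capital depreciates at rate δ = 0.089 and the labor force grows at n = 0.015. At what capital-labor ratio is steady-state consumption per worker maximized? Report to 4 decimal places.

k_gold ≈ 7.4967

Break-even investment rate: n + δ = 0.015 + 0.089 = 0.104.
At the golden rule the marginal product of capital equals n+δ: 0.37·k^(0.37−1) = 0.104. Solving, k_gold = (0.37/0.104)^(1/0.63) ≈ 7.4967.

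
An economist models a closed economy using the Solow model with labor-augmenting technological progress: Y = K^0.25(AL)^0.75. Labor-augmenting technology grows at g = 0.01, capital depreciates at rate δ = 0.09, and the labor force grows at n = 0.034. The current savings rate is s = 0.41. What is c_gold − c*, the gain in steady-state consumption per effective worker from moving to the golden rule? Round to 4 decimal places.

Capital per effective worker breaks even when investment replaces (n + g + δ)·k; here n + g + δ = 0.134.
Current steady state (s = 0.41): k* = (0.41/0.134)^(1/0.75) ≈ 4.4419, y* = 4.4419^0.25 ≈ 1.4518, c* = (1−0.41)·1.4518 ≈ 0.8565.
Setting f'(k) = n+g+δ gives 0.25·k^(0.25−1) = 0.134, hence k_gold = (0.25/0.134)^(1/0.75) ≈ 2.2967.
y_gold = 2.2967^0.25 ≈ 1.2311, c_gold = y_gold − 0.134·k_gold ≈ 0.9233.
Gain: Δc = 0.9233 − 0.8565 ≈ 0.0668.

Δc ≈ 0.0668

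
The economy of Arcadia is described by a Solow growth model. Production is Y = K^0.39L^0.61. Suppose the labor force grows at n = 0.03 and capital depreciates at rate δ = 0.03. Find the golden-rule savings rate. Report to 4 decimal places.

n + δ = 0.03 + 0.03 = 0.06.
At the golden rule MPK = n+δ, and in any Cobb-Douglas steady state s = (n+δ)·k/y = MPK·k/y = capital's share 0.39.

s_gold = 0.3900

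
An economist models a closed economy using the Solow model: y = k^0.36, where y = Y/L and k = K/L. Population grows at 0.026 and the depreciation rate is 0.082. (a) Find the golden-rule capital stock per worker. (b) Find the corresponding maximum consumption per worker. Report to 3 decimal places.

Break-even investment rate: n + δ = 0.026 + 0.082 = 0.108.
Golden rule sets MPK = n+δ: 0.36·k^(0.36−1) = 0.108, so k_gold = (0.36/0.108)^(1/0.64) ≈ 6.5614.
y_gold = 6.5614^0.36 ≈ 1.9684; c_gold = y_gold − 0.108·k_gold ≈ 1.2598.

(a) k_gold ≈ 6.561; (b) c_gold ≈ 1.260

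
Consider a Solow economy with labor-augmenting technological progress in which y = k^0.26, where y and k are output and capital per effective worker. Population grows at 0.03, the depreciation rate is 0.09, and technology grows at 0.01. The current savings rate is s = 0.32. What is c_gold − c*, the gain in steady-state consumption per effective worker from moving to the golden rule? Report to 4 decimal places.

Break-even investment rate: n + g + δ = 0.03 + 0.01 + 0.09 = 0.13.
Current steady state (s = 0.32): k* = (0.32/0.13)^(1/0.74) ≈ 3.3780, y* = 3.3780^0.26 ≈ 1.3723, c* = (1−0.32)·1.3723 ≈ 0.9332.
Maximizing c = f(k) − (n+g+δ)·k gives f'(k) = n+g+δ, i.e. 0.26·k^(0.26−1) = 0.13, so k_gold = (0.26/0.13)^(1/0.74) ≈ 2.5515.
y_gold = 2.5515^0.26 ≈ 1.2758, c_gold = y_gold − 0.13·k_gold ≈ 0.9441.
Gain: Δc = 0.9441 − 0.9332 ≈ 0.0109.

Δc ≈ 0.0109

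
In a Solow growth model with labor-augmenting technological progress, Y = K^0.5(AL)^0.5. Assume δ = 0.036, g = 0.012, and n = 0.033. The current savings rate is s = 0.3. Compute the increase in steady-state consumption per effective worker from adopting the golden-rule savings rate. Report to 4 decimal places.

n + g + δ = 0.033 + 0.012 + 0.036 = 0.081.
Current steady state (s = 0.3): k* = (0.3/0.081)^(1/0.5) ≈ 13.7174, y* = 13.7174^0.5 ≈ 3.7037, c* = (1−0.3)·3.7037 ≈ 2.5926.
Golden rule sets MPK = n+g+δ: 0.5·k^(0.5−1) = 0.081, so k_gold = (0.5/0.081)^(1/0.5) ≈ 38.1039.
y_gold = 38.1039^0.5 ≈ 6.1728, c_gold = y_gold − 0.081·k_gold ≈ 3.0864.
Gain: Δc = 3.0864 − 2.5926 ≈ 0.4938.

Δc ≈ 0.4938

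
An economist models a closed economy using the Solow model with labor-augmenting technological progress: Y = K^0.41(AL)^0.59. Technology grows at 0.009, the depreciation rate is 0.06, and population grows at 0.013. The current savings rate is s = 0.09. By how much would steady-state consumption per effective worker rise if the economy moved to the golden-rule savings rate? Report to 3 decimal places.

Δc ≈ 0.835

Capital per effective worker breaks even when investment replaces (n + g + δ)·k; here n + g + δ = 0.082.
Current steady state (s = 0.09): k* = (0.09/0.082)^(1/0.59) ≈ 1.1709, y* = 1.1709^0.41 ≈ 1.0668, c* = (1−0.09)·1.0668 ≈ 0.9708.
Setting f'(k) = n+g+δ gives 0.41·k^(0.41−1) = 0.082, hence k_gold = (0.41/0.082)^(1/0.59) ≈ 15.3001.
y_gold = 15.3001^0.41 ≈ 3.0600, c_gold = y_gold − 0.082·k_gold ≈ 1.8054.
Gain: Δc = 1.8054 − 0.9708 ≈ 0.8346.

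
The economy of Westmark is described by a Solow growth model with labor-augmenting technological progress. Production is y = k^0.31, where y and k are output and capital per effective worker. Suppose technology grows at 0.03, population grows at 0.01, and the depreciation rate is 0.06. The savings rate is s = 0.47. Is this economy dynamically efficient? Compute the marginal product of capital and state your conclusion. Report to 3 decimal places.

Capital per effective worker breaks even when investment replaces (n + g + δ)·k; here n + g + δ = 0.1.
Steady-state k*: s·k^0.31 = 0.1·k gives k* = (0.47/0.1)^(1/0.69) ≈ 9.4201.
MPK = 0.31·9.4201^(-0.69) ≈ 0.0660.
MPK < n+g+δ = 0.1, so the economy is dynamically inefficient (over-saving).

dynamically inefficient; MPK ≈ 0.066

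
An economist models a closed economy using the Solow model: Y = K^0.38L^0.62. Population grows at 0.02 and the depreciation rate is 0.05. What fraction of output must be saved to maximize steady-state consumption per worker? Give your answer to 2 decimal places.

Capital per worker breaks even when investment replaces (n + δ)·k; here n + δ = 0.07.
At the golden rule MPK = n+δ, and in any Cobb-Douglas steady state s = (n+δ)·k/y = MPK·k/y = capital's share 0.38.

s_gold = 0.38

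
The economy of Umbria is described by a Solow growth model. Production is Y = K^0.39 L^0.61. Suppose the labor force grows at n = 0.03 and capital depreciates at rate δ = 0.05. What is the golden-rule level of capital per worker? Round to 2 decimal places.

The effective depreciation rate is n + δ = 0.03 + 0.05 = 0.08.
Golden rule sets MPK = n+δ: 0.39·k^(0.39−1) = 0.08, so k_gold = (0.39/0.08)^(1/0.61) ≈ 13.4223.

k_gold ≈ 13.42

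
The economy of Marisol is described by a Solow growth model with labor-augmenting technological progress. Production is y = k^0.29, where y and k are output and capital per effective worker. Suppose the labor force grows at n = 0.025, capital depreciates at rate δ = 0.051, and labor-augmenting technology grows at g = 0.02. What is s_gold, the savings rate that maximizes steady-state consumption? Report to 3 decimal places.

s_gold = 0.290

The effective depreciation rate is n + g + δ = 0.025 + 0.02 + 0.051 = 0.096.
At the golden rule MPK = n+g+δ, and in any Cobb-Douglas steady state s = (n+g+δ)·k/y = MPK·k/y = capital's share 0.29.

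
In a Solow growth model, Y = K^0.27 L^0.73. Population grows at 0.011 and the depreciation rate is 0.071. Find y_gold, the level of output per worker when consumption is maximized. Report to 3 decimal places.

y_gold ≈ 1.554

The effective depreciation rate is n + δ = 0.011 + 0.071 = 0.082.
Setting f'(k) = n+δ gives 0.27·k^(0.27−1) = 0.082, hence k_gold = (0.27/0.082)^(1/0.73) ≈ 5.1165.
Output: y_gold = k_gold^0.27 = 5.1165^0.27 ≈ 1.5539.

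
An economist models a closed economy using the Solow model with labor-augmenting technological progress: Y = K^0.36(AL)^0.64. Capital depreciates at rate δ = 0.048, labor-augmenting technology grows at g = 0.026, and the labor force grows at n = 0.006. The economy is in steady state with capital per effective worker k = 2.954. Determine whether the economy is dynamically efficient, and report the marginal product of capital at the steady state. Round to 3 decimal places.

dynamically efficient; MPK ≈ 0.180

The effective depreciation rate is n + g + δ = 0.006 + 0.026 + 0.048 = 0.08.
MPK = 0.36·k^(0.36−1) = 0.36·2.954^(-0.64) ≈ 0.1800.
MPK > 0.08, so the economy is dynamically efficient (under-saving).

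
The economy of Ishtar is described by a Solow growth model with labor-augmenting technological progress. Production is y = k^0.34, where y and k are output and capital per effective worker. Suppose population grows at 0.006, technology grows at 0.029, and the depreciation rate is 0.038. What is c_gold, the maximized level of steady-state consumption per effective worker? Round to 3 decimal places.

c_gold ≈ 1.458

Capital per effective worker breaks even when investment replaces (n + g + δ)·k; here n + g + δ = 0.073.
Maximizing c = f(k) − (n+g+δ)·k gives f'(k) = n+g+δ, i.e. 0.34·k^(0.34−1) = 0.073, so k_gold = (0.34/0.073)^(1/0.66) ≈ 10.2886.
y_gold = 10.2886^0.34 ≈ 2.2090.
c_gold = y_gold − (n+g+δ)·k_gold = 2.2090 − 0.073·10.2886 ≈ 1.4580.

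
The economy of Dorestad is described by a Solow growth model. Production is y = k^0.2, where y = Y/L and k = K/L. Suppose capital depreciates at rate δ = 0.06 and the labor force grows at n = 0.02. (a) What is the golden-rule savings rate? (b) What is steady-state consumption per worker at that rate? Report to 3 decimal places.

(a) s_gold = 0.200; (b) c_gold ≈ 1.006

Break-even investment rate: n + δ = 0.02 + 0.06 = 0.08.
For Cobb-Douglas, s_gold equals capital's share: s_gold = 0.2.
Setting f'(k) = n+δ gives 0.2·k^(0.2−1) = 0.08, hence k_gold = (0.2/0.08)^(1/0.8) ≈ 3.1436.
y_gold = 3.1436^0.2 ≈ 1.2574; c_gold = (1−0.2)·y_gold ≈ 1.0059.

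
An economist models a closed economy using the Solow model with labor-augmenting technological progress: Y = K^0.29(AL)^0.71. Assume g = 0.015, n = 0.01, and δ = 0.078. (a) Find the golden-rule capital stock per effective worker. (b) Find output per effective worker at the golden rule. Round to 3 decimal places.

Capital per effective worker breaks even when investment replaces (n + g + δ)·k; here n + g + δ = 0.103.
Setting f'(k) = n+g+δ gives 0.29·k^(0.29−1) = 0.103, hence k_gold = (0.29/0.103)^(1/0.71) ≈ 4.2972.
y_gold = 4.2972^0.29 ≈ 1.5262.

(a) k_gold ≈ 4.297; (b) y_gold ≈ 1.526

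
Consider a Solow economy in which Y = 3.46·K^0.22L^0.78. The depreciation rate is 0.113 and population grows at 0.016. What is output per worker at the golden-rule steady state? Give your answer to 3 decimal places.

y_gold ≈ 5.708

Capital per worker breaks even when investment replaces (n + δ)·k; here n + δ = 0.129.
At the golden rule the marginal product of capital equals n+δ: 0.22·3.46·k^(0.22−1) = 0.129. Solving, k_gold = (0.22·3.46/0.129)^(1/0.78) ≈ 9.7352.
Output: y_gold = 3.46·k_gold^0.22 = 3.46·9.7352^0.22 ≈ 5.7084.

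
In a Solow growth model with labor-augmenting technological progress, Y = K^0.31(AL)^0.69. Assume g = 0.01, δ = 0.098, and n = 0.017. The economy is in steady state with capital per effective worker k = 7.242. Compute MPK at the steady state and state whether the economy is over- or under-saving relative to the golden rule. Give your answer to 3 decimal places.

over-saving; MPK ≈ 0.079

n + g + δ = 0.017 + 0.01 + 0.098 = 0.125.
MPK = 0.31·k^(0.31−1) = 0.31·7.242^(-0.69) ≈ 0.0791.
MPK < 0.125, so the economy is dynamically inefficient (over-saving).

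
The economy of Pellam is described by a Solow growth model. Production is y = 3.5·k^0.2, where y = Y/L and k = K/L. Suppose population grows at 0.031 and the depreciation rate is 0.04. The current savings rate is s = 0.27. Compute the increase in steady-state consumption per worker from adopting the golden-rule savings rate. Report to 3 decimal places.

The effective depreciation rate is n + δ = 0.031 + 0.04 = 0.071.
Current steady state (s = 0.27): k* = (0.27·3.5/0.071)^(1/0.8) ≈ 25.4224, y* = 3.5·25.4224^0.2 ≈ 6.6852, c* = (1−0.27)·6.6852 ≈ 4.8802.
At the golden rule the marginal product of capital equals n+δ: 0.2·3.5·k^(0.2−1) = 0.071. Solving, k_gold = (0.2·3.5/0.071)^(1/0.8) ≈ 17.4703.
y_gold = 3.5·17.4703^0.2 ≈ 6.2019, c_gold = y_gold − 0.071·k_gold ≈ 4.9616.
Gain: Δc = 4.9616 − 4.8802 ≈ 0.0814.

Δc ≈ 0.081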